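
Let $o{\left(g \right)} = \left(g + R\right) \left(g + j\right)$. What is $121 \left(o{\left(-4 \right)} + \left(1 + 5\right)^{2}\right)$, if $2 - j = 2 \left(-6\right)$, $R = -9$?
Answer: $-11374$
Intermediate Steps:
$j = 14$ ($j = 2 - 2 \left(-6\right) = 2 - -12 = 2 + 12 = 14$)
$o{\left(g \right)} = \left(-9 + g\right) \left(14 + g\right)$ ($o{\left(g \right)} = \left(g - 9\right) \left(g + 14\right) = \left(-9 + g\right) \left(14 + g\right)$)
$121 \left(o{\left(-4 \right)} + \left(1 + 5\right)^{2}\right) = 121 \left(\left(-126 + \left(-4\right)^{2} + 5 \left(-4\right)\right) + \left(1 + 5\right)^{2}\right) = 121 \left(\left(-126 + 16 - 20\right) + 6^{2}\right) = 121 \left(-130 + 36\right) = 121 \left(-94\right) = -11374$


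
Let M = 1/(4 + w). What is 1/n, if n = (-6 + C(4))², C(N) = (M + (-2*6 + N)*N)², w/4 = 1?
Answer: 4096/4178458881 ≈ 9.8027e-7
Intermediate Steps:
w = 4 (w = 4*1 = 4)
M = ⅛ (M = 1/(4 + 4) = 1/8 = ⅛ ≈ 0.12500)
C(N) = (⅛ + N*(-12 + N))² (C(N) = (⅛ + (-2*6 + N)*N)² = (⅛ + (-12 + N)*N)² = (⅛ + N*(-12 + N))²)
n = 4178458881/4096 (n = (-6 + (1 - 96*4 + 8*4²)²/64)² = (-6 + (1 - 384 + 8*16)²/64)² = (-6 + (1 - 384 + 128)²/64)² = (-6 + (1/64)*(-255)²)² = (-6 + (1/64)*65025)² = (-6 + 65025/64)² = (64641/64)² = 4178458881/4096 ≈ 1.0201e+6)
1/n = 1/(4178458881/4096) = 4096/4178458881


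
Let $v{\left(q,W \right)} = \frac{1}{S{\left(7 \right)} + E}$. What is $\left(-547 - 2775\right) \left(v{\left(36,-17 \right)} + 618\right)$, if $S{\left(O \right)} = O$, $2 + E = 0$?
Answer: $- \frac{10268302}{5} \approx -2.0537 \cdot 10^{6}$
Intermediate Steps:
$E = -2$ ($E = -2 + 0 = -2$)
$v{\left(q,W \right)} = \frac{1}{5}$ ($v{\left(q,W \right)} = \frac{1}{7 - 2} = \frac{1}{5}$)
$\left(-547 - 2775\right) \left(v{\left(36,-17 \right)} + 618\right) = \left(-547 - 2775\right) \left(\frac{1}{5} + 618\right) = \left(-3322\right) \frac{3091}{5} = - \frac{10268302}{5}$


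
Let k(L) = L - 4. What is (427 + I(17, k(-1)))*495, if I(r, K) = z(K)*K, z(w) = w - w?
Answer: 211365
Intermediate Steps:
k(L) = -4 + L
z(w) = 0
I(r, K) = 0 (I(r, K) = 0*K = 0)
(427 + I(17, k(-1)))*495 = (427 + 0)*495 = 427*495 = 211365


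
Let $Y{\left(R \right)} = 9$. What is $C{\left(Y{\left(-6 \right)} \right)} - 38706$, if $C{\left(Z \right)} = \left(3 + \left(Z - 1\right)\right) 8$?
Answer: $-38618$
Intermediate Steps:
$C{\left(Z \right)} = 16 + 8 Z$ ($C{\left(Z \right)} = \left(3 + \left(-1 + Z\right)\right) 8 = \left(2 + Z\right) 8 = 16 + 8 Z$)
$C{\left(Y{\left(-6 \right)} \right)} - 38706 = \left(16 + 8 \cdot 9\right) - 38706 = \left(16 + 72\right) - 38706 = 88 - 38706 = -38618$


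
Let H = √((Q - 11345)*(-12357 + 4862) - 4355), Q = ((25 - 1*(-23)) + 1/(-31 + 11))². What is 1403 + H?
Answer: 1403 + √27117558905/20 ≈ 9636.7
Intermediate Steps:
Q = 919681/400 (Q = ((25 + 23) + 1/(-20))² = (48 - 1/20)² = (959/20)² = 919681/400 ≈ 2299.2)
H = √27117558905/20 (H = √((919681/400 - 11345)*(-12357 + 4862) - 4355) = √(-3618319/400*(-7495) - 4355) = √(5423860181/80 - 4355) = √(5423511781/80) = √27117558905/20 ≈ 8233.7)
1403 + H = 1403 + √27117558905/20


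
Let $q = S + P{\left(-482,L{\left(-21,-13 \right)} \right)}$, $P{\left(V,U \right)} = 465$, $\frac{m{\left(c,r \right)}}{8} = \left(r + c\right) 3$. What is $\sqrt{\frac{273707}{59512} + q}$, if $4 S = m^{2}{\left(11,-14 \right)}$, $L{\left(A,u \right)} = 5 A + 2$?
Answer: $\frac{\sqrt{1563296015642}}{29756} \approx 42.019$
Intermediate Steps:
$L{\left(A,u \right)} = 2 + 5 A$
$m{\left(c,r \right)} = 24 c + 24 r$ ($m{\left(c,r \right)} = 8 \left(r + c\right) 3 = 8 \left(c + r\right) 3 = 8 \left(3 c + 3 r\right) = 24 c + 24 r$)
$S = 1296$ ($S = \frac{\left(24 \cdot 11 + 24 \left(-14\right)\right)^{2}}{4} = \frac{\left(264 - 336\right)^{2}}{4} = \frac{\left(-72\right)^{2}}{4} = \frac{1}{4} \cdot 5184 = 1296$)
$q = 1761$ ($q = 1296 + 465 = 1761$)
$\sqrt{\frac{273707}{59512} + q} = \sqrt{\frac{273707}{59512} + 1761} = \sqrt{\frac{105074339}{59512}} = \frac{\sqrt{1563296015642}}{29756}$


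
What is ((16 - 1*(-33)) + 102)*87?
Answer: 13137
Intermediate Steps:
((16 - 1*(-33)) + 102)*87 = ((16 + 33) + 102)*87 = (49 + 102)*87 = 151*87 = 13137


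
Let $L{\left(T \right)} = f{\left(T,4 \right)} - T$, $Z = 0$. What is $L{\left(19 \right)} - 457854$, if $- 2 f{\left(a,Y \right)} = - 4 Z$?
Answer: $-457873$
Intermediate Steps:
$f{\left(a,Y \right)} = 0$ ($f{\left(a,Y \right)} = - \frac{\left(-4\right) 0}{2} = \left(- \frac{1}{2}\right) 0 = 0$)
$L{\left(T \right)} = - T$ ($L{\left(T \right)} = 0 - T = - T$)
$L{\left(19 \right)} - 457854 = \left(-1\right) 19 - 457854 = -19 - 457854 = -457873$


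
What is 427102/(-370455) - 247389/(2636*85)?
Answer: -37468593223/16600829460 ≈ -2.2570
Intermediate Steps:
427102/(-370455) - 247389/(2636*85) = 427102*(-1/370455) - 247389/224060 = -427102/370455 - 247389*1/224060 = -427102/370455 - 247389/224060 = -37468593223/16600829460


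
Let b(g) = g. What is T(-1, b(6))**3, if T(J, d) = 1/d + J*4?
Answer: -12167/216 ≈ -56.329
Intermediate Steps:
T(J, d) = 1/d + 4*J
T(-1, b(6))**3 = (1/6 + 4*(-1))**3 = (1/6 - 4)**3 = (-23/6)**3 = -12167/216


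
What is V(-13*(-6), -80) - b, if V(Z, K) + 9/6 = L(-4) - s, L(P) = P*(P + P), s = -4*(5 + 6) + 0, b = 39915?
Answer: -79681/2 ≈ -39841.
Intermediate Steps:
s = -44 (s = -4*11 + 0 = -44 + 0 = -44)
L(P) = 2*P² (L(P) = P*(2*P) = 2*P²)
V(Z, K) = 149/2 (V(Z, K) = -3/2 + (2*(-4)² - 1*(-44)) = -3/2 + (2*16 + 44) = -3/2 + (32 + 44) = -3/2 + 76 = 149/2)
V(-13*(-6), -80) - b = 149/2 - 1*39915 = 149/2 - 39915 = -79681/2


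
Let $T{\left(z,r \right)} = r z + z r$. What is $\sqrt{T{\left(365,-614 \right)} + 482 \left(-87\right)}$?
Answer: $i \sqrt{490154} \approx 700.11 i$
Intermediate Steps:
$T{\left(z,r \right)} = 2 r z$ ($T{\left(z,r \right)} = r z + r z = 2 r z$)
$\sqrt{T{\left(365,-614 \right)} + 482 \left(-87\right)} = \sqrt{2 \left(-614\right) 365 + 482 \left(-87\right)} = \sqrt{-448220 - 41934} = \sqrt{-490154} = i \sqrt{490154}$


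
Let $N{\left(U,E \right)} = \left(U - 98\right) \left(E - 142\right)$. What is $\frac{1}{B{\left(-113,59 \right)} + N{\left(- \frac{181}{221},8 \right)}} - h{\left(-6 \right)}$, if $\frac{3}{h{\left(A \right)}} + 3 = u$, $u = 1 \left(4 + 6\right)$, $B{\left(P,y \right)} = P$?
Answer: $- \frac{8702812}{20310171} \approx -0.4285$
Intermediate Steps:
$N{\left(U,E \right)} = \left(-142 + E\right) \left(-98 + U\right)$ ($N{\left(U,E \right)} = \left(-98 + U\right) \left(-142 + E\right) = \left(-142 + E\right) \left(-98 + U\right)$)
$u = 10$ ($u = 1 \cdot 10 = 10$)
$h{\left(A \right)} = \frac{3}{7}$ ($h{\left(A \right)} = \frac{3}{-3 + 10} = \frac{3}{7}$)
$\frac{1}{B{\left(-113,59 \right)} + N{\left(- \frac{181}{221},8 \right)}} - h{\left(-6 \right)} = \frac{1}{-113 + \left(13916 - 142 \left(- \frac{181}{221}\right) - 784 + 8 \left(- \frac{181}{221}\right)\right)} - \frac{3}{7} = \frac{1}{-113 + \left(13916 - 142 \left(\left(-181\right) \frac{1}{221}\right) - 784 + 8 \left(\left(-181\right) \frac{1}{221}\right)\right)} - \frac{3}{7} = \frac{1}{-113 + \left(13916 - - \frac{25702}{221} - 784 + 8 \left(- \frac{181}{221}\right)\right)} - \frac{3}{7} = \frac{1}{-113 + \left(13916 + \frac{25702}{221} - 784 - \frac{1448}{221}\right)} - \frac{3}{7} = \frac{1}{-113 + \frac{2926426}{221}} - \frac{3}{7} = \frac{1}{\frac{2901453}{221}} - \frac{3}{7} = \frac{221}{2901453} - \frac{3}{7} = - \frac{8702812}{20310171}$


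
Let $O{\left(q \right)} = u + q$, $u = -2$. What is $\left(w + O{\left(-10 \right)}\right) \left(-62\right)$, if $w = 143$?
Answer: $-8122$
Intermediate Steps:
$O{\left(q \right)} = -2 + q$
$\left(w + O{\left(-10 \right)}\right) \left(-62\right) = \left(143 - 12\right) \left(-62\right) = 131 \left(-62\right) = -8122$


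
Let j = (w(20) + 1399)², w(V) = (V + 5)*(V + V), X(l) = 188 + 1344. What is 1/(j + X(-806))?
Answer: 1/5756733 ≈ 1.7371e-7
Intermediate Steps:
X(l) = 1532
w(V) = 2*V*(5 + V) (w(V) = (5 + V)*(2*V) = 2*V*(5 + V))
j = 5755201 (j = (2*20*(5 + 20) + 1399)² = (2*20*25 + 1399)² = (1000 + 1399)² = 2399² = 5755201)
1/(j + X(-806)) = 1/(5755201 + 1532) = 1/5756733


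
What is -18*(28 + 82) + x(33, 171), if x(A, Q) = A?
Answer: -1947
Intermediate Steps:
-18*(28 + 82) + x(33, 171) = -18*(28 + 82) + 33 = -18*110 + 33 = -1980 + 33 = -1947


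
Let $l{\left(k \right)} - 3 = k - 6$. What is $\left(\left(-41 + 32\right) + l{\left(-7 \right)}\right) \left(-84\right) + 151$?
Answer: $1747$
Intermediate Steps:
$l{\left(k \right)} = -3 + k$ ($l{\left(k \right)} = 3 + \left(k - 6\right) = 3 + \left(-6 + k\right) = -3 + k$)
$\left(\left(-41 + 32\right) + l{\left(-7 \right)}\right) \left(-84\right) + 151 = \left(\left(-41 + 32\right) - 10\right) \left(-84\right) + 151 = \left(-9 - 10\right) \left(-84\right) + 151 = \left(-19\right) \left(-84\right) + 151 = 1596 + 151 = 1747$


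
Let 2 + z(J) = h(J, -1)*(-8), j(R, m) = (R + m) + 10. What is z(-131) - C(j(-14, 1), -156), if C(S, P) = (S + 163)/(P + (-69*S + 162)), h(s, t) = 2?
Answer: -3994/213 ≈ -18.751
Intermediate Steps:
j(R, m) = 10 + R + m
C(S, P) = (163 + S)/(162 + P - 69*S) (C(S, P) = (163 + S)/(P + (162 - 69*S)) = (163 + S)/(162 + P - 69*S))
z(J) = -18 (z(J) = -2 + 2*(-8) = -2 - 16 = -18)
z(-131) - C(j(-14, 1), -156) = -18 - (163 + (10 - 14 + 1))/(162 - 156 - 69*(10 - 14 + 1)) = -18 - (163 - 3)/(162 - 156 - 69*(-3)) = -18 - 160/(162 - 156 + 207) = -18 - 160/213 = -3994/213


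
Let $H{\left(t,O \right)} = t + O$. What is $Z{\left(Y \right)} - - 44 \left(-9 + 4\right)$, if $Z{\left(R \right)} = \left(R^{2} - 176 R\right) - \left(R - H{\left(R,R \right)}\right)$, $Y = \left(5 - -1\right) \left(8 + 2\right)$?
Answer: $-7120$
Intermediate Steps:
$Y = 60$ ($Y = \left(5 + 1\right) 10 = 6 \cdot 10 = 60$)
$H{\left(t,O \right)} = O + t$
$Z{\left(R \right)} = R^{2} - 175 R$ ($Z{\left(R \right)} = \left(R^{2} - 176 R\right) + \left(\left(R + R\right) - R\right) = \left(R^{2} - 176 R\right) + \left(2 R - R\right) = \left(R^{2} - 176 R\right) + R = R^{2} - 175 R$)
$Z{\left(Y \right)} - - 44 \left(-9 + 4\right) = 60 \left(-175 + 60\right) - - 44 \left(-9 + 4\right) = 60 \left(-115\right) - \left(-44\right) \left(-5\right) = -6900 - 220 = -7120$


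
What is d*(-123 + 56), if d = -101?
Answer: 6767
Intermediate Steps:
d*(-123 + 56) = -101*(-123 + 56) = -101*(-67) = 6767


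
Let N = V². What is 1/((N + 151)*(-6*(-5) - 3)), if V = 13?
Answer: 1/8640 ≈ 0.00011574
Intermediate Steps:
N = 169 (N = 13² = 169)
1/((N + 151)*(-6*(-5) - 3)) = 1/((169 + 151)*(-6*(-5) - 3)) = 1/(320*(30 - 3)) = 1/(320*27) = 1/8640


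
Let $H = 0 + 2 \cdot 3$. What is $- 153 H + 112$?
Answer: $-806$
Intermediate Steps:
$H = 6$ ($H = 0 + 6 = 6$)
$- 153 H + 112 = \left(-153\right) 6 + 112 = -918 + 112 = -806$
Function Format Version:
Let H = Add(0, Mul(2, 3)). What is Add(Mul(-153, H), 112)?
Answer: -806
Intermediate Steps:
H = 6 (H = Add(0, 6) = 6)
Add(Mul(-153, H), 112) = Add(Mul(-153, 6), 112) = Add(-918, 112) = -806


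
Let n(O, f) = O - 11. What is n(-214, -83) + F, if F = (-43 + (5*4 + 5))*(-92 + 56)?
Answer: 423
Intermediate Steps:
n(O, f) = -11 + O
F = 648 (F = (-43 + (20 + 5))*(-36) = (-43 + 25)*(-36) = -18*(-36) = 648)
n(-214, -83) + F = (-11 - 214) + 648 = -225 + 648 = 423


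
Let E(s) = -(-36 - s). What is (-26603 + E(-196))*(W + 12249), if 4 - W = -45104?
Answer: -1535045391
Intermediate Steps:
W = 45108 (W = 4 - 1*(-45104) = 4 + 45104 = 45108)
E(s) = 36 + s
(-26603 + E(-196))*(W + 12249) = (-26603 + (36 - 196))*(45108 + 12249) = (-26603 - 160)*57357 = -26763*57357 = -1535045391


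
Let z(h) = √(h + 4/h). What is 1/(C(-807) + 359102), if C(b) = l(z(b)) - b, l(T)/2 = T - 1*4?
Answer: 290440107/104529687554419 - 2*I*√525561171/104529687554419 ≈ 2.7785e-6 - 4.3863e-10*I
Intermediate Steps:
l(T) = -8 + 2*T (l(T) = 2*(T - 1*4) = 2*(T - 4) = 2*(-4 + T) = -8 + 2*T)
C(b) = -8 - b + 2*√(b + 4/b) (C(b) = (-8 + 2*√(b + 4/b)) - b = -8 - b + 2*√(b + 4/b))
1/(C(-807) + 359102) = 1/((-8 - 1*(-807) + 2*√(-807 + 4/(-807))) + 359102) = 1/((-8 + 807 + 2*√(-807 + 4*(-1/807))) + 359102) = 1/((-8 + 807 + 2*√(-807 - 4/807)) + 359102) = 1/((-8 + 807 + 2*√(-651253/807)) + 359102) = 1/((-8 + 807 + 2*(I*√525561171/807)) + 359102) = 1/((-8 + 807 + 2*I*√525561171/807) + 359102) = 1/((799 + 2*I*√525561171/807) + 359102) = 1/(359901 + 2*I*√525561171/807)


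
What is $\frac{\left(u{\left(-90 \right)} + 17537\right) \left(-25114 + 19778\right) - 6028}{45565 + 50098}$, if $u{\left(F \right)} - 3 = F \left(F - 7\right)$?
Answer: $- \frac{140182748}{95663} \approx -1465.4$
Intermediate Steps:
$u{\left(F \right)} = 3 + F \left(-7 + F\right)$ ($u{\left(F \right)} = 3 + F \left(F - 7\right) = 3 + F \left(-7 + F\right)$)
$\frac{\left(u{\left(-90 \right)} + 17537\right) \left(-25114 + 19778\right) - 6028}{45565 + 50098} = \frac{\left(\left(3 + \left(-90\right)^{2} - -630\right) + 17537\right) \left(-25114 + 19778\right) - 6028}{45565 + 50098} = \frac{\left(\left(3 + 8100 + 630\right) + 17537\right) \left(-5336\right) - 6028}{95663} = \left(\left(8733 + 17537\right) \left(-5336\right) - 6028\right) \frac{1}{95663} = \left(26270 \left(-5336\right) - 6028\right) \frac{1}{95663} = \left(-140176720 - 6028\right) \frac{1}{95663} = \left(-140182748\right) \frac{1}{95663} = - \frac{140182748}{95663}$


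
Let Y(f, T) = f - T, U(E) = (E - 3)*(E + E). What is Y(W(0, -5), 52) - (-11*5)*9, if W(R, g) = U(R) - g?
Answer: 448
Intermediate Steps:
U(E) = 2*E*(-3 + E) (U(E) = (-3 + E)*(2*E) = 2*E*(-3 + E))
W(R, g) = -g + 2*R*(-3 + R) (W(R, g) = 2*R*(-3 + R) - g = -g + 2*R*(-3 + R))
Y(W(0, -5), 52) - (-11*5)*9 = ((-1*(-5) + 2*0*(-3 + 0)) - 1*52) - (-11*5)*9 = ((5 + 2*0*(-3)) - 52) - (-55)*9 = ((5 + 0) - 52) - 1*(-495) = (5 - 52) + 495 = -47 + 495 = 448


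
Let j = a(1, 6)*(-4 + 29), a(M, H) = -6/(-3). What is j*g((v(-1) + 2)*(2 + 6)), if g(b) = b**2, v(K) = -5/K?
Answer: 156800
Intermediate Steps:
a(M, H) = 2 (a(M, H) = -6*(-1/3) = 2)
j = 50 (j = 2*(-4 + 29) = 2*25 = 50)
j*g((v(-1) + 2)*(2 + 6)) = 50*((-5/(-1) + 2)*(2 + 6))**2 = 50*((-5*(-1) + 2)*8)**2 = 50*((5 + 2)*8)**2 = 50*(7*8)**2 = 50*56**2 = 50*3136 = 156800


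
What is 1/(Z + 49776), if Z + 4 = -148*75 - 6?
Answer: 1/38666 ≈ 2.5863e-5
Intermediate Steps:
Z = -11110 (Z = -4 + (-148*75 - 6) = -4 + (-11100 - 6) = -4 - 11106 = -11110)
1/(Z + 49776) = 1/(-11110 + 49776) = 1/38666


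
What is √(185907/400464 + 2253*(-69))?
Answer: I*√2137412950841/3708 ≈ 394.28*I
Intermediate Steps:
√(185907/400464 + 2253*(-69)) = √(185907*(1/400464) - 155457) = √(61969/133488 - 155457) = √(-20751582047/133488) = I*√2137412950841/3708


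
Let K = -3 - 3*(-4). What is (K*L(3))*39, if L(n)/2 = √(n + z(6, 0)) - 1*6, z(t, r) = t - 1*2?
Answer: -4212 + 702*√7 ≈ -2354.7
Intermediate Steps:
z(t, r) = -2 + t (z(t, r) = t - 2 = -2 + t)
K = 9 (K = -3 + 12 = 9)
L(n) = -12 + 2*√(4 + n) (L(n) = 2*(√(n + (-2 + 6)) - 1*6) = 2*(√(n + 4) - 6) = 2*(√(4 + n) - 6) = 2*(-6 + √(4 + n)) = -12 + 2*√(4 + n))
(K*L(3))*39 = (9*(-12 + 2*√(4 + 3)))*39 = (9*(-12 + 2*√7))*39 = (-108 + 18*√7)*39 = -4212 + 702*√7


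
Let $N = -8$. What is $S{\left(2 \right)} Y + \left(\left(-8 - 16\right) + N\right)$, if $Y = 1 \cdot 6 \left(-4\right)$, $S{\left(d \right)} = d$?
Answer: $-80$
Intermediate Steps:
$Y = -24$ ($Y = 6 \left(-4\right) = -24$)
$S{\left(2 \right)} Y + \left(\left(-8 - 16\right) + N\right) = 2 \left(-24\right) - 32 = -48 - 32 = -80$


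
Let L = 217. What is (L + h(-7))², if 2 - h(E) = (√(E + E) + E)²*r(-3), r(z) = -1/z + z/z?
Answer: 223385/9 + 57904*I*√14/9 ≈ 24821.0 + 24073.0*I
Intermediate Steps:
r(z) = 1 - 1/z (r(z) = -1/z + 1 = 1 - 1/z)
h(E) = 2 - 4*(E + √2*√E)²/3 (h(E) = 2 - (√(E + E) + E)²*(-1 - 3)/(-3) = 2 - (√(2*E) + E)²*(-⅓*(-4)) = 2 - (√2*√E + E)²*4/3 = 2 - (E + √2*√E)²*4/3 = 2 - 4*(E + √2*√E)²/3)
(L + h(-7))² = (217 + (2 - 4*(-7 + √2*√(-7))²/3))² = (217 + (2 - 4*(-7 + √2*(I*√7))²/3))² = (217 + (2 - 4*(-7 + I*√14)²/3))² = (219 - 4*(-7 + I*√14)²/3)²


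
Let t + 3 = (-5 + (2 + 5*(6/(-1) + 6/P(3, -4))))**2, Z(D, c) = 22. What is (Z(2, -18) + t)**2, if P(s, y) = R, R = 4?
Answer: 7166329/16 ≈ 4.4790e+5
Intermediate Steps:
P(s, y) = 4
t = 2589/4 (t = -3 + (-5 + (2 + 5*(6/(-1) + 6/4)))**2 = -3 + (-5 + (2 + 5*(6*(-1) + 6*(1/4))))**2 = -3 + (-5 + (2 + 5*(-6 + 3/2)))**2 = -3 + (-5 + (2 + 5*(-9/2)))**2 = -3 + (-5 + (2 - 45/2))**2 = -3 + (-5 - 41/2)**2 = -3 + (-51/2)**2 = -3 + 2601/4 = 2589/4 ≈ 647.25)
(Z(2, -18) + t)**2 = (22 + 2589/4)**2 = (2677/4)**2 = 7166329/16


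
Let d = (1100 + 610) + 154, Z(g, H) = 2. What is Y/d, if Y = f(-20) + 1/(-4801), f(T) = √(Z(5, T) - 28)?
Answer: -1/8949064 + I*√26/1864 ≈ -1.1174e-7 + 0.0027355*I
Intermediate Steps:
f(T) = I*√26 (f(T) = √(2 - 28) = √(-26) = I*√26)
Y = -1/4801 + I*√26 (Y = I*√26 + 1/(-4801) = I*√26 - 1/4801 = -1/4801 + I*√26 ≈ -0.00020829 + 5.099*I)
d = 1864 (d = 1710 + 154 = 1864)
Y/d = (-1/4801 + I*√26)/1864 = (-1/4801 + I*√26)*(1/1864) = -1/8949064 + I*√26/1864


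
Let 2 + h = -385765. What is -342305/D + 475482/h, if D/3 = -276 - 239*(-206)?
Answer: -22431768467/6295460262 ≈ -3.5632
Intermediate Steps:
h = -385767 (h = -2 - 385765 = -385767)
D = 146874 (D = 3*(-276 - 239*(-206)) = 3*(-276 + 49234) = 3*48958 = 146874)
-342305/D + 475482/h = -342305/146874 + 475482/(-385767) = -342305*1/146874 + 475482*(-1/385767) = -342305/146874 - 158494/128589 = -22431768467/6295460262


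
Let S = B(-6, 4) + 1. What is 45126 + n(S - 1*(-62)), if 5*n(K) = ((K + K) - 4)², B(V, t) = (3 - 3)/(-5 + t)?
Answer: 240514/5 ≈ 48103.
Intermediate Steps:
B(V, t) = 0 (B(V, t) = 0/(-5 + t) = 0)
S = 1 (S = 0 + 1 = 1)
n(K) = (-4 + 2*K)²/5 (n(K) = ((K + K) - 4)²/5 = (2*K - 4)²/5 = (-4 + 2*K)²/5)
45126 + n(S - 1*(-62)) = 45126 + 4*(-2 + (1 - 1*(-62)))²/5 = 45126 + 4*(-2 + (1 + 62))²/5 = 45126 + 4*(-2 + 63)²/5 = 45126 + (⅘)*61² = 45126 + (⅘)*3721 = 45126 + 14884/5 = 240514/5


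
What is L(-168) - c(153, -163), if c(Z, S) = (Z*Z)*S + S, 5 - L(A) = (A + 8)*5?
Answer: 3816635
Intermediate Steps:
L(A) = -35 - 5*A (L(A) = 5 - (A + 8)*5 = 5 - (8 + A)*5 = 5 - (40 + 5*A) = 5 + (-40 - 5*A) = -35 - 5*A)
c(Z, S) = S + S*Z**2 (c(Z, S) = Z**2*S + S = S*Z**2 + S = S + S*Z**2)
L(-168) - c(153, -163) = (-35 - 5*(-168)) - (-163)*(1 + 153**2) = (-35 + 840) - (-163)*(1 + 23409) = 805 - (-163)*23410 = 805 - 1*(-3815830) = 805 + 3815830 = 3816635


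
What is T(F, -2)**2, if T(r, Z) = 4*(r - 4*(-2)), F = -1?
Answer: 784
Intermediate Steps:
T(r, Z) = 32 + 4*r (T(r, Z) = 4*(r + 8) = 4*(8 + r) = 32 + 4*r)
T(F, -2)**2 = (32 + 4*(-1))**2 = (32 - 4)**2 = 28**2 = 784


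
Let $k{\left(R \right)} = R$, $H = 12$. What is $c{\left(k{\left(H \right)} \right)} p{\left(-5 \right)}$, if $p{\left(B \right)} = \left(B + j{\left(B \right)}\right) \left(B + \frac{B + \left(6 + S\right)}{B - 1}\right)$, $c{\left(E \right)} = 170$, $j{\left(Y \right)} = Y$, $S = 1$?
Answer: $\frac{27200}{3} \approx 9066.7$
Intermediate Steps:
$p{\left(B \right)} = 2 B \left(B + \frac{7 + B}{-1 + B}\right)$ ($p{\left(B \right)} = \left(B + B\right) \left(B + \frac{B + \left(6 + 1\right)}{B - 1}\right) = 2 B \left(B + \frac{B + 7}{-1 + B}\right) = 2 B \left(B + \frac{7 + B}{-1 + B}\right)$)
$c{\left(k{\left(H \right)} \right)} p{\left(-5 \right)} = 170 \cdot 2 \left(-5\right) \frac{1}{-1 - 5} \left(7 + \left(-5\right)^{2}\right) = 170 \cdot 2 \left(-5\right) \frac{1}{-6} \left(7 + 25\right) = 170 \cdot 2 \left(-5\right) \left(- \frac{1}{6}\right) 32 = 170 \cdot \frac{160}{3} = \frac{27200}{3}$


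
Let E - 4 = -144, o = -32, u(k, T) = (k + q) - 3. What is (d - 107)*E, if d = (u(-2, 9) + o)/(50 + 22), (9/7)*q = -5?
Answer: 1219820/81 ≈ 15060.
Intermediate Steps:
q = -35/9 (q = (7/9)*(-5) = -35/9 ≈ -3.8889)
u(k, T) = -62/9 + k (u(k, T) = (k - 35/9) - 3 = (-35/9 + k) - 3 = -62/9 + k)
E = -140 (E = 4 - 144 = -140)
d = -46/81 (d = ((-62/9 - 2) - 32)/(50 + 22) = (-80/9 - 32)/72 = -368/9*1/72 = -46/81 ≈ -0.56790)
(d - 107)*E = (-46/81 - 107)*(-140) = -8713/81*(-140) = 1219820/81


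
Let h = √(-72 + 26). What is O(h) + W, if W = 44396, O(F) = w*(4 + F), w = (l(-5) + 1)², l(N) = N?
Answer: 44460 + 16*I*√46 ≈ 44460.0 + 108.52*I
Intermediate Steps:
h = I*√46 (h = √(-46) = I*√46 ≈ 6.7823*I)
w = 16 (w = (-5 + 1)² = (-4)² = 16)
O(F) = 64 + 16*F (O(F) = 16*(4 + F) = 64 + 16*F)
O(h) + W = (64 + 16*(I*√46)) + 44396 = (64 + 16*I*√46) + 44396 = 44460 + 16*I*√46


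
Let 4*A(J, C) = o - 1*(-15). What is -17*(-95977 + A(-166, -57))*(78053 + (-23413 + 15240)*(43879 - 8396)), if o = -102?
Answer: -946301265792495/2 ≈ -4.7315e+14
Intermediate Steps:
A(J, C) = -87/4 (A(J, C) = (-102 - 1*(-15))/4 = (-102 + 15)/4 = (¼)*(-87) = -87/4)
-17*(-95977 + A(-166, -57))*(78053 + (-23413 + 15240)*(43879 - 8396)) = -17*(-95977 - 87/4)*(78053 + (-23413 + 15240)*(43879 - 8396)) = -(-6527915)*(78053 - 8173*35483)/4 = -(-6527915)*(78053 - 290002559)/4 = -(-6527915)*(-289924506)/4 = -17*55664780340735/2 = -946301265792495/2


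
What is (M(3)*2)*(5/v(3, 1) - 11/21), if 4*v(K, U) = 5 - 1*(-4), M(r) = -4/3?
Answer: -856/189 ≈ -4.5291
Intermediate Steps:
M(r) = -4/3 (M(r) = -4*1/3 = -4/3)
v(K, U) = 9/4 (v(K, U) = (5 - 1*(-4))/4 = (5 + 4)/4 = (1/4)*9 = 9/4)
(M(3)*2)*(5/v(3, 1) - 11/21) = (-4/3*2)*(5/(9/4) - 11/21) = -8*(5*(4/9) - 11*1/21)/3 = -8*(20/9 - 11/21)/3 = -8/3*107/63 = -856/189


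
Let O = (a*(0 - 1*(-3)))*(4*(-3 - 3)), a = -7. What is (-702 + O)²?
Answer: 39204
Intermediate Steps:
O = 504 (O = (-7*(0 - 1*(-3)))*(4*(-3 - 3)) = (-7*(0 + 3))*(4*(-6)) = -7*3*(-24) = -21*(-24) = 504)
(-702 + O)² = (-702 + 504)² = (-198)² = 39204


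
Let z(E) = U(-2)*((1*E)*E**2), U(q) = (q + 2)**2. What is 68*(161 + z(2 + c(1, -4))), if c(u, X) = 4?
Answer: 10948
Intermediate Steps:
U(q) = (2 + q)**2
z(E) = 0 (z(E) = (2 - 2)**2*((1*E)*E**2) = 0**2*(E*E**2) = 0*E**3 = 0)
68*(161 + z(2 + c(1, -4))) = 68*(161 + 0) = 68*161 = 10948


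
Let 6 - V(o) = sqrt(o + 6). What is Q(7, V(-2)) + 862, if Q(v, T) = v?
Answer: 869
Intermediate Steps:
V(o) = 6 - sqrt(6 + o) (V(o) = 6 - sqrt(o + 6) = 6 - sqrt(6 + o))
Q(7, V(-2)) + 862 = 7 + 862 = 869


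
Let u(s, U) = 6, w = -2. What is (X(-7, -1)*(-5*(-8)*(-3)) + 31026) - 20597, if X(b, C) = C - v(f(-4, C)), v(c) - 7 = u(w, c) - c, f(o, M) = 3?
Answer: 11749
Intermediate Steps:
v(c) = 13 - c (v(c) = 7 + (6 - c) = 13 - c)
X(b, C) = -10 + C (X(b, C) = C - (13 - 1*3) = C - (13 - 3) = C - 1*10 = C - 10 = -10 + C)
(X(-7, -1)*(-5*(-8)*(-3)) + 31026) - 20597 = ((-10 - 1)*(-5*(-8)*(-3)) + 31026) - 20597 = (-440*(-3) + 31026) - 20597 = (-11*(-120) + 31026) - 20597 = (1320 + 31026) - 20597 = 32346 - 20597 = 11749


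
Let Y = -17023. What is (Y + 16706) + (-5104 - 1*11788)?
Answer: -17209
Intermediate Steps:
(Y + 16706) + (-5104 - 1*11788) = (-17023 + 16706) + (-5104 - 1*11788) = -317 + (-5104 - 11788) = -317 - 16892 = -17209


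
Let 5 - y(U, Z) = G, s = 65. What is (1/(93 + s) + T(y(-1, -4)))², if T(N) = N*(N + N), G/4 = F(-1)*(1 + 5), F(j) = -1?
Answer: 70626783049/24964 ≈ 2.8291e+6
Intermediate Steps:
G = -24 (G = 4*(-(1 + 5)) = 4*(-1*6) = 4*(-6) = -24)
y(U, Z) = 29 (y(U, Z) = 5 - 1*(-24) = 5 + 24 = 29)
T(N) = 2*N² (T(N) = N*(2*N) = 2*N²)
(1/(93 + s) + T(y(-1, -4)))² = (1/(93 + 65) + 2*29²)² = (1/158 + 2*841)² = (1/158 + 1682)² = (265757/158)² = 70626783049/24964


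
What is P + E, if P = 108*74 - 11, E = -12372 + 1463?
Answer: -2928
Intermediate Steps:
E = -10909
P = 7981 (P = 7992 - 11 = 7981)
P + E = 7981 - 10909 = -2928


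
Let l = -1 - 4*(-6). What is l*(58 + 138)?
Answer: 4508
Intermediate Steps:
l = 23 (l = -1 + 24 = 23)
l*(58 + 138) = 23*(58 + 138) = 23*196 = 4508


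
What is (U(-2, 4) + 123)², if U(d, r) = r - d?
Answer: 16641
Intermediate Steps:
(U(-2, 4) + 123)² = ((4 - 1*(-2)) + 123)² = ((4 + 2) + 123)² = (6 + 123)² = 129² = 16641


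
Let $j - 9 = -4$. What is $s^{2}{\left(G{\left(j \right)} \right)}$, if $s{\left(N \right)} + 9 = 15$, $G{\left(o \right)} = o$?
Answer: $36$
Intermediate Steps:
$j = 5$ ($j = 9 - 4 = 5$)
$s{\left(N \right)} = 6$ ($s{\left(N \right)} = -9 + 15 = 6$)
$s^{2}{\left(G{\left(j \right)} \right)} = 6^{2} = 36$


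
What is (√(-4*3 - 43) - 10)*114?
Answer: -1140 + 114*I*√55 ≈ -1140.0 + 845.45*I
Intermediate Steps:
(√(-4*3 - 43) - 10)*114 = (√(-12 - 43) - 10)*114 = (√(-55) - 10)*114 = (I*√55 - 10)*114 = (-10 + I*√55)*114 = -1140 + 114*I*√55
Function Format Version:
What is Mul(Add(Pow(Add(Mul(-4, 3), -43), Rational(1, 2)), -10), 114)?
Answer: Add(-1140, Mul(114, I, Pow(55, Rational(1, 2)))) ≈ Add(-1140.0, Mul(845.45, I))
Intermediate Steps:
Mul(Add(Pow(Add(Mul(-4, 3), -43), Rational(1, 2)), -10), 114) = Mul(Add(Pow(Add(-12, -43), Rational(1, 2)), -10), 114) = Mul(Add(Pow(-55, Rational(1, 2)), -10), 114) = Mul(Add(Mul(I, Pow(55, Rational(1, 2))), -10), 114) = Mul(Add(-10, Mul(I, Pow(55, Rational(1, 2)))), 114) = Add(-1140, Mul(114, I, Pow(55, Rational(1, 2))))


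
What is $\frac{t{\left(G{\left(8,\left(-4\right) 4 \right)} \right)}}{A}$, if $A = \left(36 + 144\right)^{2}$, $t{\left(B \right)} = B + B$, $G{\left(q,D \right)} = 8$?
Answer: $\frac{1}{2025} \approx 0.00049383$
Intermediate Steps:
$t{\left(B \right)} = 2 B$
$A = 32400$ ($A = 180^{2} = 32400$)
$\frac{t{\left(G{\left(8,\left(-4\right) 4 \right)} \right)}}{A} = \frac{2 \cdot 8}{32400} = 16 \cdot \frac{1}{32400} = \frac{1}{2025}$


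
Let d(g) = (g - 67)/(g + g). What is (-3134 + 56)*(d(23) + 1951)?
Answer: -138051378/23 ≈ -6.0022e+6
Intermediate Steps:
d(g) = (-67 + g)/(2*g) (d(g) = (-67 + g)/((2*g)) = (-67 + g)*(1/(2*g)) = (-67 + g)/(2*g))
(-3134 + 56)*(d(23) + 1951) = (-3134 + 56)*((1/2)*(-67 + 23)/23 + 1951) = -3078*((1/2)*(1/23)*(-44) + 1951) = -3078*(-22/23 + 1951) = -3078*44851/23 = -138051378/23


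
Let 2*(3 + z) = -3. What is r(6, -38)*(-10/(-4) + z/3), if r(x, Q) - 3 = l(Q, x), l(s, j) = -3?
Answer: 0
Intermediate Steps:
z = -9/2 (z = -3 + (½)*(-3) = -3 - 3/2 = -9/2 ≈ -4.5000)
r(x, Q) = 0 (r(x, Q) = 3 - 3 = 0)
r(6, -38)*(-10/(-4) + z/3) = 0*(-10/(-4) - 9/2/3) = 0*(-10*(-¼) - 9/2*⅓) = 0*(5/2 - 3/2) = 0*1 = 0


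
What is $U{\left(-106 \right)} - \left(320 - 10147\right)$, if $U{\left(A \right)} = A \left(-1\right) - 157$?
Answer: $9776$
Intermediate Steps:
$U{\left(A \right)} = -157 - A$ ($U{\left(A \right)} = - A - 157 = -157 - A$)
$U{\left(-106 \right)} - \left(320 - 10147\right) = \left(-157 - -106\right) - \left(320 - 10147\right) = \left(-157 + 106\right) - \left(320 - 10147\right) = -51 - -9827 = -51 + 9827 = 9776$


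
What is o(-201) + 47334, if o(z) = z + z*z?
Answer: 87534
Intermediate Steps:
o(z) = z + z²
o(-201) + 47334 = -201*(1 - 201) + 47334 = -201*(-200) + 47334 = 40200 + 47334 = 87534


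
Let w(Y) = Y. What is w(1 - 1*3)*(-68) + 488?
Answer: 624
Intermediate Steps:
w(1 - 1*3)*(-68) + 488 = (1 - 1*3)*(-68) + 488 = (1 - 3)*(-68) + 488 = -2*(-68) + 488 = 136 + 488 = 624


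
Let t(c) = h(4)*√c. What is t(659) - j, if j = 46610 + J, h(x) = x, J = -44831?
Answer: -1779 + 4*√659 ≈ -1676.3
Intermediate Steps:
t(c) = 4*√c
j = 1779 (j = 46610 - 44831 = 1779)
t(659) - j = 4*√659 - 1*1779 = 4*√659 - 1779 = -1779 + 4*√659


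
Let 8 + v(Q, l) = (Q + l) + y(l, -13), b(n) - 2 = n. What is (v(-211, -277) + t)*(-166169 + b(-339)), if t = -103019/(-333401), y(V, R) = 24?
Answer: 26185108698018/333401 ≈ 7.8539e+7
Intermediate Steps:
t = 103019/333401 (t = -103019*(-1/333401) = 103019/333401 ≈ 0.30899)
b(n) = 2 + n
v(Q, l) = 16 + Q + l (v(Q, l) = -8 + ((Q + l) + 24) = -8 + (24 + Q + l) = 16 + Q + l)
(v(-211, -277) + t)*(-166169 + b(-339)) = ((16 - 211 - 277) + 103019/333401)*(-166169 + (2 - 339)) = (-472 + 103019/333401)*(-166169 - 337) = -157262253/333401*(-166506) = 26185108698018/333401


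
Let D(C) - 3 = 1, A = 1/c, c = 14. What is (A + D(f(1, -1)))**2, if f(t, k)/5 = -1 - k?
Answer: 3249/196 ≈ 16.577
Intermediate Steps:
A = 1/14 ≈ 0.071429
f(t, k) = -5 - 5*k (f(t, k) = 5*(-1 - k) = -5 - 5*k)
D(C) = 4 (D(C) = 3 + 1 = 4)
(A + D(f(1, -1)))**2 = (1/14 + 4)**2 = (57/14)**2 = 3249/196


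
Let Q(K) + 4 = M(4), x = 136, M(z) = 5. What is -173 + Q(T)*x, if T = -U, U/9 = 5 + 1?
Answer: -37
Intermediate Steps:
U = 54 (U = 9*(5 + 1) = 9*6 = 54)
T = -54 (T = -1*54 = -54)
Q(K) = 1 (Q(K) = -4 + 5 = 1)
-173 + Q(T)*x = -173 + 1*136 = -173 + 136 = -37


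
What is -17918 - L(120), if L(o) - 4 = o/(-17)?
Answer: -304554/17 ≈ -17915.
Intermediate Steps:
L(o) = 4 - o/17 (L(o) = 4 + o/(-17) = 4 + o*(-1/17) = 4 - o/17)
-17918 - L(120) = -17918 - (4 - 1/17*120) = -17918 - (4 - 120/17) = -17918 - 1*(-52/17) = -17918 + 52/17 = -304554/17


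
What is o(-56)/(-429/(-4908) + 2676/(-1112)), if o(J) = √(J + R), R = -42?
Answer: -1591828*I*√2/527365 ≈ -4.2687*I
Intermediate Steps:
o(J) = √(-42 + J) (o(J) = √(J - 42) = √(-42 + J))
o(-56)/(-429/(-4908) + 2676/(-1112)) = √(-42 - 56)/(-429/(-4908) + 2676/(-1112)) = √(-98)/(-429*(-1/4908) + 2676*(-1/1112)) = (7*I*√2)/(143/1636 - 669/278) = (7*I*√2)/(-527365/227404) = (7*I*√2)*(-227404/527365) = -1591828*I*√2/527365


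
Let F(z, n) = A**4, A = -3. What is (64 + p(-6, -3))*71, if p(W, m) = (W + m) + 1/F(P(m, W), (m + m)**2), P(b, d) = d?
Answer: 316376/81 ≈ 3905.9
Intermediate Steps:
F(z, n) = 81 (F(z, n) = (-3)**4 = 81)
p(W, m) = 1/81 + W + m (p(W, m) = (W + m) + 1/81 = 1/81 + W + m)
(64 + p(-6, -3))*71 = (64 + (1/81 - 6 - 3))*71 = (64 - 728/81)*71 = (4456/81)*71 = 316376/81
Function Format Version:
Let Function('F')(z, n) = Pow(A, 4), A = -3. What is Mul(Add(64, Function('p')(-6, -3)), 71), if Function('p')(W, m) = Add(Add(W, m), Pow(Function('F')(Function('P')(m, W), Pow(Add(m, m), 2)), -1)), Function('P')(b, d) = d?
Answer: Rational(316376, 81) ≈ 3905.9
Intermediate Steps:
Function('F')(z, n) = 81 (Function('F')(z, n) = Pow(-3, 4) = 81)
Function('p')(W, m) = Add(Rational(1, 81), W, m) (Function('p')(W, m) = Add(Add(W, m), Pow(81, -1)) = Add(Add(W, m), Rational(1, 81)) = Add(Rational(1, 81), W, m))
Mul(Add(64, Function('p')(-6, -3)), 71) = Mul(Add(64, Add(Rational(1, 81), -6, -3)), 71) = Mul(Add(64, Rational(-728, 81)), 71) = Mul(Rational(4456, 81), 71) = Rational(316376, 81)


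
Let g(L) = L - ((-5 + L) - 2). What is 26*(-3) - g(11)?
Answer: -85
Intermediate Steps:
g(L) = 7 (g(L) = L - (-7 + L) = L + (7 - L) = 7)
26*(-3) - g(11) = 26*(-3) - 1*7 = -78 - 7 = -85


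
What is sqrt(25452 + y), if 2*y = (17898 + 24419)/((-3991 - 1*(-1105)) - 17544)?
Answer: sqrt(1180316467405)/6810 ≈ 159.53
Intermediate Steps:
y = -42317/40860 (y = ((17898 + 24419)/((-3991 - 1*(-1105)) - 17544))/2 = (42317/((-3991 + 1105) - 17544))/2 = (42317/(-2886 - 17544))/2 = (42317/(-20430))/2 = (42317*(-1/20430))/2 = (1/2)*(-42317/20430) = -42317/40860 ≈ -1.0357)
sqrt(25452 + y) = sqrt(25452 - 42317/40860) = sqrt(1039926403/40860) = sqrt(1180316467405)/6810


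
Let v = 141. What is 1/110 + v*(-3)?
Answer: -46529/110 ≈ -422.99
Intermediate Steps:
1/110 + v*(-3) = 1/110 + 141*(-3) = 1/110 - 423 = -46529/110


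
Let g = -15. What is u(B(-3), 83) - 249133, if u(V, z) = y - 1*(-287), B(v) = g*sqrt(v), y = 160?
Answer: -248686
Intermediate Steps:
B(v) = -15*sqrt(v)
u(V, z) = 447 (u(V, z) = 160 - 1*(-287) = 160 + 287 = 447)
u(B(-3), 83) - 249133 = 447 - 249133 = -248686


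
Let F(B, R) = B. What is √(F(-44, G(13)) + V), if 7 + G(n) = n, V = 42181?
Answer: √42137 ≈ 205.27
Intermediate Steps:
G(n) = -7 + n
√(F(-44, G(13)) + V) = √(-44 + 42181) = √42137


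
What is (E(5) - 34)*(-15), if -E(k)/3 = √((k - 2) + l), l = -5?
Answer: 510 + 45*I*√2 ≈ 510.0 + 63.64*I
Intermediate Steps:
E(k) = -3*√(-7 + k) (E(k) = -3*√((k - 2) - 5) = -3*√((-2 + k) - 5) = -3*√(-7 + k))
(E(5) - 34)*(-15) = (-3*√(-7 + 5) - 34)*(-15) = (-3*I*√2 - 34)*(-15) = (-34 - 3*I*√2)*(-15) = 510 + 45*I*√2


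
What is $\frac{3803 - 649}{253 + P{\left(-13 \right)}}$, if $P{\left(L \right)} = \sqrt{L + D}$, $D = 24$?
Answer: $\frac{36271}{2909} - \frac{1577 \sqrt{11}}{31999} \approx 12.305$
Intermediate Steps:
$P{\left(L \right)} = \sqrt{24 + L}$ ($P{\left(L \right)} = \sqrt{L + 24} = \sqrt{24 + L}$)
$\frac{3803 - 649}{253 + P{\left(-13 \right)}} = \frac{3803 - 649}{253 + \sqrt{24 - 13}} = \frac{3154}{253 + \sqrt{11}}$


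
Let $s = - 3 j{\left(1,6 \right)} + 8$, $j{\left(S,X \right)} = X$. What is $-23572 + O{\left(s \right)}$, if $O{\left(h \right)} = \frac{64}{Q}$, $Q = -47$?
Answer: $- \frac{1107948}{47} \approx -23573.0$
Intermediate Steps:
$s = -10$ ($s = \left(-3\right) 6 + 8 = -18 + 8 = -10$)
$O{\left(h \right)} = - \frac{64}{47}$ ($O{\left(h \right)} = \frac{64}{-47} = 64 \left(- \frac{1}{47}\right) = - \frac{64}{47}$)
$-23572 + O{\left(s \right)} = -23572 - \frac{64}{47} = - \frac{1107948}{47}$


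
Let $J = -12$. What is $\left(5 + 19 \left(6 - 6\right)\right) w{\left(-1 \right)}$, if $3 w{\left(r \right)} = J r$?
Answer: $20$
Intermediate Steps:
$w{\left(r \right)} = - 4 r$ ($w{\left(r \right)} = \frac{\left(-12\right) r}{3} = - 4 r$)
$\left(5 + 19 \left(6 - 6\right)\right) w{\left(-1 \right)} = \left(5 + 19 \left(6 - 6\right)\right) \left(\left(-4\right) \left(-1\right)\right) = \left(5 + 19 \left(6 - 6\right)\right) 4 = \left(5 + 19 \cdot 0\right) 4 = \left(5 + 0\right) 4 = 5 \cdot 4 = 20$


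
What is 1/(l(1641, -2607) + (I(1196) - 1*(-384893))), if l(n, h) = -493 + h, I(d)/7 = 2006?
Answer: 1/395835 ≈ 2.5263e-6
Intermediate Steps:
I(d) = 14042 (I(d) = 7*2006 = 14042)
1/(l(1641, -2607) + (I(1196) - 1*(-384893))) = 1/((-493 - 2607) + (14042 - 1*(-384893))) = 1/(-3100 + (14042 + 384893)) = 1/(-3100 + 398935) = 1/395835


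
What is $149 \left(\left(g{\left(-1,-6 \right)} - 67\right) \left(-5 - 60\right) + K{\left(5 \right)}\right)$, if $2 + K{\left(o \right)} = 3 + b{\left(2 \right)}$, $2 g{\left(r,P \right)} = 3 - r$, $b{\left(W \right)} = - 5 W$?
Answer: $628184$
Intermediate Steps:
$g{\left(r,P \right)} = \frac{3}{2} - \frac{r}{2}$ ($g{\left(r,P \right)} = \frac{3 - r}{2} = \frac{3}{2} - \frac{r}{2}$)
$K{\left(o \right)} = -9$ ($K{\left(o \right)} = -2 + \left(3 - 10\right) = -2 - 7 = -9$)
$149 \left(\left(g{\left(-1,-6 \right)} - 67\right) \left(-5 - 60\right) + K{\left(5 \right)}\right) = 149 \left(\left(\left(\frac{3}{2} - - \frac{1}{2}\right) - 67\right) \left(-5 - 60\right) - 9\right) = 149 \left(\left(\left(\frac{3}{2} + \frac{1}{2}\right) - 67\right) \left(-65\right) - 9\right) = 149 \left(\left(2 - 67\right) \left(-65\right) - 9\right) = 149 \left(\left(-65\right) \left(-65\right) - 9\right) = 149 \left(4225 - 9\right) = 149 \cdot 4216 = 628184$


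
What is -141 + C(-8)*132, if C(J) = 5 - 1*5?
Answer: -141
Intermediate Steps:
C(J) = 0 (C(J) = 5 - 5 = 0)
-141 + C(-8)*132 = -141 + 0*132 = -141 + 0 = -141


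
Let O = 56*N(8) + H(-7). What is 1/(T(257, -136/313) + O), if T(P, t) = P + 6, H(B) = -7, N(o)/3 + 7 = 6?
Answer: 1/88 ≈ 0.011364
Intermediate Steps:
N(o) = -3 (N(o) = -21 + 3*6 = -21 + 18 = -3)
O = -175 (O = 56*(-3) - 7 = -168 - 7 = -175)
T(P, t) = 6 + P
1/(T(257, -136/313) + O) = 1/((6 + 257) - 175) = 1/(263 - 175) = 1/88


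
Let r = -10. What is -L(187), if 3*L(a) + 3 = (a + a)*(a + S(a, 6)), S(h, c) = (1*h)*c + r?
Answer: -161941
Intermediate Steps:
S(h, c) = -10 + c*h (S(h, c) = (1*h)*c - 10 = h*c - 10 = c*h - 10 = -10 + c*h)
L(a) = -1 + 2*a*(-10 + 7*a)/3 (L(a) = -1 + ((a + a)*(a + (-10 + 6*a)))/3 = -1 + ((2*a)*(-10 + 7*a))/3 = -1 + (2*a*(-10 + 7*a))/3 = -1 + 2*a*(-10 + 7*a)/3)
-L(187) = -(-1 - 20/3*187 + (14/3)*187**2) = -(-1 - 3740/3 + (14/3)*34969) = -(-1 - 3740/3 + 489566/3) = -1*161941 = -161941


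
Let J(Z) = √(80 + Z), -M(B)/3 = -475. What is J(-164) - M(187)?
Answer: -1425 + 2*I*√21 ≈ -1425.0 + 9.1651*I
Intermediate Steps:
M(B) = 1425 (M(B) = -3*(-475) = 1425)
J(-164) - M(187) = √(80 - 164) - 1*1425 = √(-84) - 1425 = 2*I*√21 - 1425 = -1425 + 2*I*√21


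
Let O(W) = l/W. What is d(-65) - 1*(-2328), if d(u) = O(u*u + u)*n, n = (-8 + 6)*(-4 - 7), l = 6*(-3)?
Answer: 2421021/1040 ≈ 2327.9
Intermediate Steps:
l = -18
O(W) = -18/W
n = 22 (n = -2*(-11) = 22)
d(u) = -396/(u + u²) (d(u) = -18/(u*u + u)*22 = -18/(u² + u)*22 = -18/(u + u²)*22 = -396/(u + u²))
d(-65) - 1*(-2328) = -396/(-65*(1 - 65)) - 1*(-2328) = -396*(-1/65)/(-64) + 2328 = -396*(-1/65)*(-1/64) + 2328 = -99/1040 + 2328 = 2421021/1040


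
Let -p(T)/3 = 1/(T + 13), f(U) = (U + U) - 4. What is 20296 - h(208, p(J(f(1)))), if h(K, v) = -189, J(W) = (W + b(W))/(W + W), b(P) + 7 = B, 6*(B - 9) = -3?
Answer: 20485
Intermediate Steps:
B = 17/2 (B = 9 + (⅙)*(-3) = 9 - ½ = 17/2 ≈ 8.5000)
b(P) = 3/2 (b(P) = -7 + 17/2 = 3/2)
f(U) = -4 + 2*U (f(U) = 2*U - 4 = -4 + 2*U)
J(W) = (3/2 + W)/(2*W) (J(W) = (W + 3/2)/(W + W) = (3/2 + W)/((2*W)) = (3/2 + W)*(1/(2*W)) = (3/2 + W)/(2*W))
p(T) = -3/(13 + T) (p(T) = -3/(T + 13) = -3/(13 + T))
20296 - h(208, p(J(f(1)))) = 20296 - 1*(-189) = 20296 + 189 = 20485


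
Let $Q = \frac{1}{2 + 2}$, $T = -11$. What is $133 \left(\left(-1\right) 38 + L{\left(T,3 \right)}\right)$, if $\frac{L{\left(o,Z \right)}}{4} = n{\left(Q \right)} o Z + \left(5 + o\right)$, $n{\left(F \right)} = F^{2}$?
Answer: $- \frac{37373}{4} \approx -9343.3$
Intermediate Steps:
$Q = \frac{1}{4} \approx 0.25$
$L{\left(o,Z \right)} = 20 + 4 o + \frac{Z o}{4}$ ($L{\left(o,Z \right)} = 4 \left(\frac{o}{16} Z + \left(5 + o\right)\right) = 4 \left(\frac{Z o}{16} + \left(5 + o\right)\right) = 4 \left(5 + o + \frac{Z o}{16}\right) = 20 + 4 o + \frac{Z o}{4}$)
$133 \left(\left(-1\right) 38 + L{\left(T,3 \right)}\right) = 133 \left(\left(-1\right) 38 + \left(20 + 4 \left(-11\right) + \frac{1}{4} \cdot 3 \left(-11\right)\right)\right) = 133 \left(-38 - \frac{129}{4}\right) = 133 \left(- \frac{281}{4}\right) = - \frac{37373}{4}$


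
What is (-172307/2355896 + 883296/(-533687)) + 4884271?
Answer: 6141045817196026467/1257311068552 ≈ 4.8843e+6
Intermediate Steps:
(-172307/2355896 + 883296/(-533687)) + 4884271 = (-172307*1/2355896 + 883296*(-1/533687)) + 4884271 = (-172307/2355896 - 883296/533687) + 4884271 = -2172911519125/1257311068552 + 4884271 = 6141045817196026467/1257311068552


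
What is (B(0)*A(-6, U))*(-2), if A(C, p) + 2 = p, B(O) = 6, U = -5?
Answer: 84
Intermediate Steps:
A(C, p) = -2 + p
(B(0)*A(-6, U))*(-2) = (6*(-2 - 5))*(-2) = (6*(-7))*(-2) = -42*(-2) = 84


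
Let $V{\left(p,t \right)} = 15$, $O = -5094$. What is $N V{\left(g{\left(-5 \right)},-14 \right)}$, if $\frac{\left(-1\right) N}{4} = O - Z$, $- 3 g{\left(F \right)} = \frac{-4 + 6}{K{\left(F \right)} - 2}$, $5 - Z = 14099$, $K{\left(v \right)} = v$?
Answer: $-540000$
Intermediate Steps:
$Z = -14094$ ($Z = 5 - 14099 = -14094$)
$g{\left(F \right)} = - \frac{2}{3 \left(-2 + F\right)}$ ($g{\left(F \right)} = - \frac{\left(-4 + 6\right) \frac{1}{F - 2}}{3} = - \frac{2 \frac{1}{-2 + F}}{3} = - \frac{2}{3 \left(-2 + F\right)}$)
$N = -36000$ ($N = - 4 \left(-5094 - -14094\right) = - 4 \left(-5094 + 14094\right) = \left(-4\right) 9000 = -36000$)
$N V{\left(g{\left(-5 \right)},-14 \right)} = \left(-36000\right) 15 = -540000$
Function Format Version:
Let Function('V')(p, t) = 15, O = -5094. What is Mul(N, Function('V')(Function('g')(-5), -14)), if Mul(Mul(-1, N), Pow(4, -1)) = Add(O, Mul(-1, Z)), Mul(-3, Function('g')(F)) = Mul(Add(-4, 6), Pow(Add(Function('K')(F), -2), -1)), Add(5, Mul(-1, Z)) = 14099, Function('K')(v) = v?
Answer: -540000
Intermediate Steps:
Z = -14094 (Z = Add(5, Mul(-1, 14099)) = Add(5, -14099) = -14094)
Function('g')(F) = Mul(Rational(-2, 3), Pow(Add(-2, F), -1)) (Function('g')(F) = Mul(Rational(-1, 3), Mul(Add(-4, 6), Pow(Add(F, -2), -1))) = Mul(Rational(-1, 3), Mul(2, Pow(Add(-2, F), -1))) = Mul(Rational(-2, 3), Pow(Add(-2, F), -1)))
N = -36000 (N = Mul(-4, Add(-5094, Mul(-1, -14094))) = Mul(-4, Add(-5094, 14094)) = Mul(-4, 9000) = -36000)
Mul(N, Function('V')(Function('g')(-5), -14)) = Mul(-36000, 15) = -540000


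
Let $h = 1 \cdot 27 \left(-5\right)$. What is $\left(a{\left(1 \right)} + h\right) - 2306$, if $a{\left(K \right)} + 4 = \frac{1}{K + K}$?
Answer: $- \frac{4889}{2} \approx -2444.5$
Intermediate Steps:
$h = -135$ ($h = 27 \left(-5\right) = -135$)
$a{\left(K \right)} = -4 + \frac{1}{2 K}$ ($a{\left(K \right)} = -4 + \frac{1}{K + K} = -4 + \frac{1}{2 K}$)
$\left(a{\left(1 \right)} + h\right) - 2306 = \left(\left(-4 + \frac{1}{2 \cdot 1}\right) - 135\right) - 2306 = \left(\left(-4 + \frac{1}{2} \cdot 1\right) - 135\right) - 2306 = \left(\left(-4 + \frac{1}{2}\right) - 135\right) - 2306 = \left(- \frac{7}{2} - 135\right) - 2306 = - \frac{277}{2} - 2306 = - \frac{4889}{2}$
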